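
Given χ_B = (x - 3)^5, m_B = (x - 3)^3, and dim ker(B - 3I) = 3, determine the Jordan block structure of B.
λ = 3: algebraic multiplicity 5 (exponent in χ_B), largest block size 3 (exponent in m_B), 3 blocks (geometric multiplicity). These force block sizes [3, 1, 1].

Jordan blocks: (3, 3), (3, 1), (3, 1)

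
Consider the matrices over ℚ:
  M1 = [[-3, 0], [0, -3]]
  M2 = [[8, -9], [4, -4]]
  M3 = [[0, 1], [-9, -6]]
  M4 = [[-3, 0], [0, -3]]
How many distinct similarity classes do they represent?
Characteristic polynomials: χ_{M1} = (x + 3)^2, χ_{M2} = (x - 2)^2, χ_{M3} = (x + 3)^2, χ_{M4} = (x + 3)^2.

{M1, M4}: invariant factors x + 3, x + 3.

{M2}: invariant factors (x - 2)^2.

{M3}: invariant factors (x + 3)^2.

Matrices are similar if and only if their invariant-factor lists agree; the partition into similarity classes is {M1, M4}, {M2}, {M3}.

3 classes: {M1, M4}, {M2}, {M3}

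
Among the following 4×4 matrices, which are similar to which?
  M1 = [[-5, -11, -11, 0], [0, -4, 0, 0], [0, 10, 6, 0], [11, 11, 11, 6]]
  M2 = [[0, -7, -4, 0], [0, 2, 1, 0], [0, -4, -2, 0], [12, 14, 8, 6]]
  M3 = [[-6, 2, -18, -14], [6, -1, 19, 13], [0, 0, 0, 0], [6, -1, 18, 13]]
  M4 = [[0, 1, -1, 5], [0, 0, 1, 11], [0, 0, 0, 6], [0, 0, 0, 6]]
Characteristic polynomials: χ_{M1} = (x - 6)^2(x + 4)(x + 5), χ_{M2} = x^3(x - 6), χ_{M3} = x^3(x - 6), χ_{M4} = x^3(x - 6).

{M1}: invariant factors x - 6, (x - 6)(x + 4)(x + 5).

{M2, M3, M4}: invariant factors x^3(x - 6).

Matrices are similar if and only if their invariant-factor lists agree; the partition into similarity classes is {M1}, {M2, M3, M4}.

2 classes: {M1}, {M2, M3, M4}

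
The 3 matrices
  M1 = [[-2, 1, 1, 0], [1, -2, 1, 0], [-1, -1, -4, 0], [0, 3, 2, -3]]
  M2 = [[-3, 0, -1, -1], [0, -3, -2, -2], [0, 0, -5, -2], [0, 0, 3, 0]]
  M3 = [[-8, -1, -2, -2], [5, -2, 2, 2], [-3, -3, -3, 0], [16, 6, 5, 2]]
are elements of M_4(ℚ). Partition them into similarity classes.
2 classes: {M1, M3}, {M2}

Characteristic polynomials: χ_{M1} = (x + 2)(x + 3)^3, χ_{M2} = (x + 2)(x + 3)^3, χ_{M3} = (x + 2)(x + 3)^3.

{M1, M3}: invariant factors x + 3, (x + 2)(x + 3)^2.

{M2}: invariant factors x + 3, x + 3, (x + 2)(x + 3).

Matrices are similar if and only if their invariant-factor lists agree; the partition into similarity classes is {M1, M3}, {M2}.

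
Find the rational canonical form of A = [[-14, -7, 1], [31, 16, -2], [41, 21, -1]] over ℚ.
R = [[0, 0, -12], [1, 0, 8], [0, 1, 1]]

The invariant factors of A (the non-unit diagonal entries of the Smith normal form of xI - A over ℚ[x]) are (x - 2)^2(x + 3), each dividing the next. The characteristic polynomial is their product, (x - 2)^2(x + 3).

The rational canonical form is the block-diagonal matrix of companion matrices C(f_i):
R = [[0, 0, -12], [1, 0, 8], [0, 1, 1]].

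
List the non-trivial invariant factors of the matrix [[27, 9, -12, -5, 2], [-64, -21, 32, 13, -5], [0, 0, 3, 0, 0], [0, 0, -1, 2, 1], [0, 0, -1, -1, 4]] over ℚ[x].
(x - 3)^2, (x - 3)^3

The Jordan structure of A has elementary divisors (x - 3)^3, (x - 3)^2. Arranging the block sizes at each eigenvalue in decreasing order and taking row products gives the invariant factors.

Invariant factors (smallest first, each dividing the next): (x - 3)^2, (x - 3)^3.

Check: the last factor (x - 3)^3 is the minimal polynomial, and the product (x - 3)^5 is the characteristic polynomial.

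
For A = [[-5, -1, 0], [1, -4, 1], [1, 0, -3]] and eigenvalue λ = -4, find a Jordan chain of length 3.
We seek v_1 ∈ ker((A + 4I)^3) \ ker((A + 4I)^2), then set v_{i+1} = (A + 4I) v_i.

One such chain is v_1 = [[-4, 3, 4]]^T, v_2 = [[1, 0, 0]]^T, v_3 = [[-1, 1, 1]]^T. Check: (A + 4I) v_3 = [[0, 0, 0]]^T = 0.

v_1 = [[-4, 3, 4]]^T, v_2 = [[1, 0, 0]]^T, v_3 = [[-1, 1, 1]]^T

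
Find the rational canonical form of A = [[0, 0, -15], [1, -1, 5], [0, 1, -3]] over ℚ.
The invariant factors of A (the non-unit diagonal entries of the Smith normal form of xI - A over ℚ[x]) are (x + 5)(x^2 - x + 3), each dividing the next. The characteristic polynomial is their product, (x + 5)(x^2 - x + 3).

The rational canonical form is the block-diagonal matrix of companion matrices C(f_i):
R = [[0, 0, -15], [1, 0, 2], [0, 1, -4]].

Note the characteristic polynomial does not split into linear factors over ℚ, so A has no Jordan form over ℚ; the rational canonical form exists over any field.

R = [[0, 0, -15], [1, 0, 2], [0, 1, -4]]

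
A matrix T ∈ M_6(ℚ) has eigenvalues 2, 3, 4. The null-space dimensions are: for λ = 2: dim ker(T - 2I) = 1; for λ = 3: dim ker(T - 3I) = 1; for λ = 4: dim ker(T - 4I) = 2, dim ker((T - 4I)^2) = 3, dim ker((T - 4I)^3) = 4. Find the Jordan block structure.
Jordan blocks: (2, 1), (3, 1), (4, 3), (4, 1)

λ = 2: successive nullity increments [1] count blocks of size ≥ k; block sizes are [1].
λ = 3: successive nullity increments [1] count blocks of size ≥ k; block sizes are [1].
λ = 4: successive nullity increments [2, 1, 1] count blocks of size ≥ k; block sizes are [3, 1].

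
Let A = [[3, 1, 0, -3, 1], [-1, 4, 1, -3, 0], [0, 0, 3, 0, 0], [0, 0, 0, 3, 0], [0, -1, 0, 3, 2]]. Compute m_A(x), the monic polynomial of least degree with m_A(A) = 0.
The characteristic polynomial factors as (x - 3)^5. The minimal polynomial is ∏(x - λ)^{k_λ} where k_λ is the size of the largest Jordan block at λ.

For λ = 3: rank(A - 3I) = 2, and the largest Jordan block has size 3 (the smallest k with rank((A - 3I)^k) = rank((A - 3I)^(k+1))).

So m_A(x) = (x - 3)^3.

m_A(x) = (x - 3)^3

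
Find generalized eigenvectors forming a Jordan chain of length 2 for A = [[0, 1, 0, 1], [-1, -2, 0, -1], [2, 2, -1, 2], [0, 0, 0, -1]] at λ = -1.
We seek v_1 ∈ ker((A + I)^2) \ ker(A + I), then set v_{i+1} = (A + I) v_i.

One such chain is v_1 = [[0, 1, -3, 0]]^T, v_2 = [[1, -1, 2, 0]]^T. Check: (A + I) v_2 = [[0, 0, 0, 0]]^T = 0.

v_1 = [[0, 1, -3, 0]]^T, v_2 = [[1, -1, 2, 0]]^T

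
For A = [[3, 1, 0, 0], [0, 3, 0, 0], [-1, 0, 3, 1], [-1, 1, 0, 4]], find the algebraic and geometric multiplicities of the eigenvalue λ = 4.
The characteristic polynomial is (x - 4)(x - 3)^3, so the factor x - 4 appears with exponent 1: the algebraic multiplicity is 1.

rank(A - 4I) = 3, so the eigenspace has dimension 4 - 3 = 1: the geometric multiplicity is 1.

algebraic multiplicity 1, geometric multiplicity 1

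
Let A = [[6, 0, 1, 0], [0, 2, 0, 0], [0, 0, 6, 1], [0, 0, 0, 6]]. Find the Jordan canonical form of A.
The characteristic polynomial is det(xI - A) = (x - 6)^3(x - 2), so the eigenvalues are 2 (algebraic multiplicity 1), 6 (algebraic multiplicity 3).

For λ = 2: algebraic multiplicity 1 gives one 1×1 block.

For λ = 6: rank(A - 6I) = 3, rank((A - 6I)^2) = 2, rank((A - 6I)^3) = 1. The eigenspace has dimension 4 - 3 = 1, so there is 1 Jordan block; the rank sequence gives block sizes [3].

Assembling the blocks gives the Jordan form J above.

J = [[2, 0, 0, 0], [0, 6, 1, 0], [0, 0, 6, 1], [0, 0, 0, 6]]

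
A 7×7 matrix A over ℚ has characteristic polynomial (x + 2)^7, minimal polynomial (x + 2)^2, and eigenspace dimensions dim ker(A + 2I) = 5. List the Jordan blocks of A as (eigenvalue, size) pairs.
λ = -2: algebraic multiplicity 7 (exponent in χ_A), largest block size 2 (exponent in m_A), 5 blocks (geometric multiplicity). These force block sizes [2, 2, 1, 1, 1].

Jordan blocks: (-2, 2), (-2, 2), (-2, 1), (-2, 1), (-2, 1)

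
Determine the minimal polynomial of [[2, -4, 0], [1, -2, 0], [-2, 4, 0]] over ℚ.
m_A(x) = x^2

The characteristic polynomial factors as x^3. The minimal polynomial is ∏(x - λ)^{k_λ} where k_λ is the size of the largest Jordan block at λ.

For λ = 0: rank(A) = 1, and the largest Jordan block has size 2 (the smallest k with rank(A^k) = rank(A^(k+1))).

So m_A(x) = x^2.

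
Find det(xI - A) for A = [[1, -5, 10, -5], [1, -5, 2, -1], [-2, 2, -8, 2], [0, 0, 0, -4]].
χ_A(x) = (x + 4)^4

xI - A = [[x - 1, 5, -10, 5], [-1, x + 5, -2, 1], [2, -2, x + 8, -2], [0, 0, 0, x + 4]].

Expanding det(xI - A) along the first row:
det(xI - A) = + (x - 1)·det([[x + 5, -2, 1], [-2, x + 8, -2], [0, 0, x + 4]]) - (5)·det([[-1, -2, 1], [2, x + 8, -2], [0, 0, x + 4]]) + (-10)·det([[-1, x + 5, 1], [2, -2, -2], [0, 0, x + 4]]) - (5)·det([[-1, x + 5, -2], [2, -2, x + 8], [0, 0, 0]]).

Evaluating gives χ_A(x) = x^4 + 16x^3 + 96x^2 + 256x + 256 = (x + 4)^4.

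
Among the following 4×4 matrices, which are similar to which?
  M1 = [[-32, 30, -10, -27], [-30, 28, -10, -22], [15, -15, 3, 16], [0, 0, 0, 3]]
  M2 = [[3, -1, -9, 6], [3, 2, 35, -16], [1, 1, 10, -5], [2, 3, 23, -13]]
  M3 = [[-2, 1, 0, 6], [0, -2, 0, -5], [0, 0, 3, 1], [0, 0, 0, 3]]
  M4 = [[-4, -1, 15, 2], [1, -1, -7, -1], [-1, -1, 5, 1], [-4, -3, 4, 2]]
Characteristic polynomials: χ_{M1} = (x - 3)^2(x + 2)^2, χ_{M2} = (x - 3)^2(x + 2)^2, χ_{M3} = (x - 3)^2(x + 2)^2, χ_{M4} = (x - 3)^2(x + 2)^2.

{M1}: invariant factors x + 2, (x - 3)^2(x + 2).

{M2, M3, M4}: invariant factors (x - 3)^2(x + 2)^2.

Matrices are similar if and only if their invariant-factor lists agree; the partition into similarity classes is {M1}, {M2, M3, M4}.

2 classes: {M1}, {M2, M3, M4}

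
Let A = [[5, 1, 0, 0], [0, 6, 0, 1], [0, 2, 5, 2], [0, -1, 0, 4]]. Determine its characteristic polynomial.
χ_A(x) = (x - 5)^4

xI - A = [[x - 5, -1, 0, 0], [0, x - 6, 0, -1], [0, -2, x - 5, -2], [0, 1, 0, x - 4]].

Expanding det(xI - A) along the first row:
det(xI - A) = + (x - 5)·det([[x - 6, 0, -1], [-2, x - 5, -2], [1, 0, x - 4]]) - (-1)·det([[0, 0, -1], [0, x - 5, -2], [0, 0, x - 4]]) + (0)·det([[0, x - 6, -1], [0, -2, -2], [0, 1, x - 4]]) - (0)·det([[0, x - 6, 0], [0, -2, x - 5], [0, 1, 0]]).

Evaluating gives χ_A(x) = x^4 - 20x^3 + 150x^2 - 500x + 625 = (x - 5)^4.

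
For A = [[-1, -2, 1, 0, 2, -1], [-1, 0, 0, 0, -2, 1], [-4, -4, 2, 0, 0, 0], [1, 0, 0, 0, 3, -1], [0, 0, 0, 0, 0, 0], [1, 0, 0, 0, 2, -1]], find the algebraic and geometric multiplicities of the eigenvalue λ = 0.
algebraic multiplicity 6, geometric multiplicity 3

The characteristic polynomial is x^6, so the factor x appears with exponent 6: the algebraic multiplicity is 6.

rank(A) = 3, so the eigenspace has dimension 6 - 3 = 3: the geometric multiplicity is 3.

Since 3 < 6, A is not diagonalizable.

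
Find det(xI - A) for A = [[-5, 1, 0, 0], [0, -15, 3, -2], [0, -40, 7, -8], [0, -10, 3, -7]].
χ_A(x) = (x + 5)^4

xI - A = [[x + 5, -1, 0, 0], [0, x + 15, -3, 2], [0, 40, x - 7, 8], [0, 10, -3, x + 7]].

Expanding det(xI - A) along the first row:
det(xI - A) = + (x + 5)·det([[x + 15, -3, 2], [40, x - 7, 8], [10, -3, x + 7]]) - (-1)·det([[0, -3, 2], [0, x - 7, 8], [0, -3, x + 7]]) + (0)·det([[0, x + 15, 2], [0, 40, 8], [0, 10, x + 7]]) - (0)·det([[0, x + 15, -3], [0, 40, x - 7], [0, 10, -3]]).

Evaluating gives χ_A(x) = x^4 + 20x^3 + 150x^2 + 500x + 625 = (x + 5)^4.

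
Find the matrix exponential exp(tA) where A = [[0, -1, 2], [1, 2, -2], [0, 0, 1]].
A has Jordan form J = [[1, 1, 0], [0, 1, 0], [0, 0, 1]] with A = PJP^{-1}, so e^{tA} = P e^{tJ} P^{-1}.

For a Jordan block J_k(λ), e^{tJ_k(λ)} = e^{λt} · (I + tN + t^2 N^2/2! + ... + t^{k-1} N^{k-1}/(k-1)!) where N is the nilpotent superdiagonal part.

Assembling the blocks and conjugating back gives the entries of e^{tA} as shown above.

e^{tA} = [[(1 - t)*e^{t}, -t*e^{t}, 2*t*e^{t}], [t*e^{t}, (t + 1)*e^{t}, -2*t*e^{t}], [0, 0, e^{t}]]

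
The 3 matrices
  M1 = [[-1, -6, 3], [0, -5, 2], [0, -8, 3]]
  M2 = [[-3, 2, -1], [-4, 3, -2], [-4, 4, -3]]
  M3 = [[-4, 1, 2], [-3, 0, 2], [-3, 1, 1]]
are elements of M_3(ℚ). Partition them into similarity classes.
1 class: {M1, M2, M3}

Characteristic polynomials: χ_{M1} = (x + 1)^3, χ_{M2} = (x + 1)^3, χ_{M3} = (x + 1)^3.

{M1, M2, M3}: invariant factors x + 1, (x + 1)^2.

Matrices are similar if and only if their invariant-factor lists agree; the partition into similarity classes is {M1, M2, M3}.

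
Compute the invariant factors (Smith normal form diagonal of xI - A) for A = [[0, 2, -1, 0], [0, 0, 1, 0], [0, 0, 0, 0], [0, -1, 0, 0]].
x, x^3

The Jordan structure of A has elementary divisors x^3, x. Arranging the block sizes at each eigenvalue in decreasing order and taking row products gives the invariant factors.

Invariant factors (smallest first, each dividing the next): x, x^3.

Check: the last factor x^3 is the minimal polynomial, and the product x^4 is the characteristic polynomial.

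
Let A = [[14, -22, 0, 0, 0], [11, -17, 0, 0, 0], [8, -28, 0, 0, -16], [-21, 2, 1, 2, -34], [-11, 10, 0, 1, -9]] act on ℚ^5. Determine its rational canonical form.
R = [[0, -4, 0, 0, 0], [1, -3, 0, 0, 0], [0, 0, 0, 0, -16], [0, 0, 1, 0, -16], [0, 0, 0, 1, -7]]

The invariant factors of A (the non-unit diagonal entries of the Smith normal form of xI - A over ℚ[x]) are x^2 + 3x + 4, (x + 4)(x^2 + 3x + 4), each dividing the next. The characteristic polynomial is their product, (x + 4)(x^2 + 3x + 4)^2.

The rational canonical form is the block-diagonal matrix of companion matrices C(f_i):
R = [[0, -4, 0, 0, 0], [1, -3, 0, 0, 0], [0, 0, 0, 0, -16], [0, 0, 1, 0, -16], [0, 0, 0, 1, -7]].

Note the characteristic polynomial does not split into linear factors over ℚ, so A has no Jordan form over ℚ; the rational canonical form exists over any field.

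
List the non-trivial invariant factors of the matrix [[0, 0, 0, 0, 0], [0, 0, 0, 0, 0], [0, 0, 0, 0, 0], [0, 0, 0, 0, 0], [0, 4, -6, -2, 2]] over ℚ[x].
x, x, x, x(x - 2)

The Jordan structure of A has elementary divisors x, x, x, x, (x - 2). Arranging the block sizes at each eigenvalue in decreasing order and taking row products gives the invariant factors.

Invariant factors (smallest first, each dividing the next): x, x, x, x(x - 2).

Check: the last factor x(x - 2) is the minimal polynomial, and the product x^4(x - 2) is the characteristic polynomial.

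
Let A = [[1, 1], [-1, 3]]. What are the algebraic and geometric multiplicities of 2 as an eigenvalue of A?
algebraic multiplicity 2, geometric multiplicity 1

The characteristic polynomial is (x - 2)^2, so the factor x - 2 appears with exponent 2: the algebraic multiplicity is 2.

rank(A - 2I) = 1, so the eigenspace has dimension 2 - 1 = 1: the geometric multiplicity is 1.

Since 1 < 2, A is not diagonalizable.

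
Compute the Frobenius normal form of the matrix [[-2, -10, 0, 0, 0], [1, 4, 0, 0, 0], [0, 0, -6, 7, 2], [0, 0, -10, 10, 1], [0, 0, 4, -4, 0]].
R = [[0, -2, 0, 0, 0], [1, 2, 0, 0, 0], [0, 0, 0, 0, 4], [0, 0, 1, 0, -6], [0, 0, 0, 1, 4]]

The invariant factors of A (the non-unit diagonal entries of the Smith normal form of xI - A over ℚ[x]) are x^2 - 2x + 2, (x - 2)(x^2 - 2x + 2), each dividing the next. The characteristic polynomial is their product, (x - 2)(x^2 - 2x + 2)^2.

The rational canonical form is the block-diagonal matrix of companion matrices C(f_i):
R = [[0, -2, 0, 0, 0], [1, 2, 0, 0, 0], [0, 0, 0, 0, 4], [0, 0, 1, 0, -6], [0, 0, 0, 1, 4]].

Note the characteristic polynomial does not split into linear factors over ℚ, so A has no Jordan form over ℚ; the rational canonical form exists over any field.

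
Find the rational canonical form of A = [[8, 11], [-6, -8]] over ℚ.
R = [[0, -2], [1, 0]]

The invariant factors of A (the non-unit diagonal entries of the Smith normal form of xI - A over ℚ[x]) are x^2 + 2, each dividing the next. The characteristic polynomial is their product, x^2 + 2.

The rational canonical form is the block-diagonal matrix of companion matrices C(f_i):
R = [[0, -2], [1, 0]].

Note the characteristic polynomial does not split into linear factors over ℚ, so A has no Jordan form over ℚ; the rational canonical form exists over any field.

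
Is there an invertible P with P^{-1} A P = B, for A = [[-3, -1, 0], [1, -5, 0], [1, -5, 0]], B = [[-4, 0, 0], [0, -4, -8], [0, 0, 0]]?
Both have characteristic polynomial x(x + 4)^2, but the minimal polynomial of A is x(x + 4)^2 while the minimal polynomial of B is x(x + 4). The minimal polynomial is a similarity invariant, so A and B are not similar.

No.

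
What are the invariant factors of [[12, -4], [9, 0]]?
The Jordan structure of A has elementary divisors (x - 6)^2. Arranging the block sizes at each eigenvalue in decreasing order and taking row products gives the invariant factors.

Invariant factors (smallest first, each dividing the next): (x - 6)^2.

Check: the last factor (x - 6)^2 is the minimal polynomial, and the product (x - 6)^2 is the characteristic polynomial.

(x - 6)^2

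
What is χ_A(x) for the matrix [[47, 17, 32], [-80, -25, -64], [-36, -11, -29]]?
xI - A = [[x - 47, -17, -32], [80, x + 25, 64], [36, 11, x + 29]].

Expanding det(xI - A) along the first row:
det(xI - A) = + (x - 47)·det([[x + 25, 64], [11, x + 29]]) - (-17)·det([[80, 64], [36, x + 29]]) + (-32)·det([[80, x + 25], [36, 11]]).

Evaluating gives χ_A(x) = x^3 + 7x^2 - 5x - 75 = (x - 3)(x + 5)^2.

χ_A(x) = (x - 3)(x + 5)^2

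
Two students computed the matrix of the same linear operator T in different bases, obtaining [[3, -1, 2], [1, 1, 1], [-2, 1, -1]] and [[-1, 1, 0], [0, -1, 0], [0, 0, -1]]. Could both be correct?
trace(A) = 3 but trace(B) = -3. The trace is a similarity invariant, so A and B are not similar.

No.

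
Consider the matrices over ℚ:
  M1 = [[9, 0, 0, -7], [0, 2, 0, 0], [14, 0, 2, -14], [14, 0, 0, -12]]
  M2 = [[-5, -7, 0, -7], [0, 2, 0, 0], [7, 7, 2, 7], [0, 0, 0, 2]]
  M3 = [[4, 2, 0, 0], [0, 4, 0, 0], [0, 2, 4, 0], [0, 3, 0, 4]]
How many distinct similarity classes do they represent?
2 classes: {M1, M2}, {M3}

Characteristic polynomials: χ_{M1} = (x - 2)^3(x + 5), χ_{M2} = (x - 2)^3(x + 5), χ_{M3} = (x - 4)^4.

{M1, M2}: invariant factors x - 2, x - 2, (x - 2)(x + 5).

{M3}: invariant factors x - 4, x - 4, (x - 4)^2.

Matrices are similar if and only if their invariant-factor lists agree; the partition into similarity classes is {M1, M2}, {M3}.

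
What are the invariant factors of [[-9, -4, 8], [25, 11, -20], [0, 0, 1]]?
The Jordan structure of A has elementary divisors (x - 1)^2, (x - 1). Arranging the block sizes at each eigenvalue in decreasing order and taking row products gives the invariant factors.

Invariant factors (smallest first, each dividing the next): x - 1, (x - 1)^2.

Check: the last factor (x - 1)^2 is the minimal polynomial, and the product (x - 1)^3 is the characteristic polynomial.

x - 1, (x - 1)^2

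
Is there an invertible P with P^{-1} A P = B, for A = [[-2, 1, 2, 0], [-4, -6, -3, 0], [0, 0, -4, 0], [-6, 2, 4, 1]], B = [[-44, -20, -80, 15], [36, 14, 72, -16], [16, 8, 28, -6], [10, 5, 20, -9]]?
No.

Both have characteristic polynomial (x - 1)(x + 4)^3, but the minimal polynomial of A is (x - 1)(x + 4)^3 while the minimal polynomial of B is (x - 1)(x + 4)^2. The minimal polynomial is a similarity invariant, so A and B are not similar.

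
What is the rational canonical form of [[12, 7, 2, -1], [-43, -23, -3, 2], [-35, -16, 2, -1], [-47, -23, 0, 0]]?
R = [[0, 0, 0, 0], [1, 0, 0, -16], [0, 1, 0, -24], [0, 0, 1, -9]]

The invariant factors of A (the non-unit diagonal entries of the Smith normal form of xI - A over ℚ[x]) are x(x + 1)(x + 4)^2, each dividing the next. The characteristic polynomial is their product, x(x + 1)(x + 4)^2.

The rational canonical form is the block-diagonal matrix of companion matrices C(f_i):
R = [[0, 0, 0, 0], [1, 0, 0, -16], [0, 1, 0, -24], [0, 0, 1, -9]].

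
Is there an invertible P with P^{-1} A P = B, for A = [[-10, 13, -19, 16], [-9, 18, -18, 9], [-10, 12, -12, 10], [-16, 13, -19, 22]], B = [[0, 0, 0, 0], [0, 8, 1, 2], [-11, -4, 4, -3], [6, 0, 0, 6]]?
Two matrices over a field are similar if and only if they have the same invariant factors.

Both A and B have characteristic polynomial x(x - 6)^3 and minimal polynomial x(x - 6)^3. Computing further, both have invariant factors x(x - 6)^3. Hence A and B are similar.

Yes.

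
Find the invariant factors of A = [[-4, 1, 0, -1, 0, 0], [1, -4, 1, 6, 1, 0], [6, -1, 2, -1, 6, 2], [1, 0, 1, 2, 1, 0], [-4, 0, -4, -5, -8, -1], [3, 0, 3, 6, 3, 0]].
The Jordan structure of A has elementary divisors (x + 4)^2, (x + 4), x^3. Arranging the block sizes at each eigenvalue in decreasing order and taking row products gives the invariant factors.

Invariant factors (smallest first, each dividing the next): x + 4, x^3(x + 4)^2.

Check: the last factor x^3(x + 4)^2 is the minimal polynomial, and the product x^3(x + 4)^3 is the characteristic polynomial.

x + 4, x^3(x + 4)^2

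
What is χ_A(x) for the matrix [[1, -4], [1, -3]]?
xI - A = [[x - 1, 4], [-1, x + 3]].

Expanding det(xI - A) along the first row:
det(xI - A) = + (x - 1)·det([[x + 3]]) - (4)·det([[-1]]).

Evaluating gives χ_A(x) = x^2 + 2x + 1 = (x + 1)^2.

χ_A(x) = (x + 1)^2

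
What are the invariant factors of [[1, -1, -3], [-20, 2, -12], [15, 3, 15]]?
The Jordan structure of A has elementary divisors (x - 6)^2, (x - 6). Arranging the block sizes at each eigenvalue in decreasing order and taking row products gives the invariant factors.

Invariant factors (smallest first, each dividing the next): x - 6, (x - 6)^2.

Check: the last factor (x - 6)^2 is the minimal polynomial, and the product (x - 6)^3 is the characteristic polynomial.

x - 6, (x - 6)^2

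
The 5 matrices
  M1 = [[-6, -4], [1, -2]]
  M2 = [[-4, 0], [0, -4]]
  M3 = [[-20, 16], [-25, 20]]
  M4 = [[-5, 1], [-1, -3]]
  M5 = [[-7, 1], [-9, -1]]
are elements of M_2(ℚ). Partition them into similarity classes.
3 classes: {M1, M4, M5}, {M2}, {M3}

Characteristic polynomials: χ_{M1} = (x + 4)^2, χ_{M2} = (x + 4)^2, χ_{M3} = x^2, χ_{M4} = (x + 4)^2, χ_{M5} = (x + 4)^2.

{M1, M4, M5}: invariant factors (x + 4)^2.

{M2}: invariant factors x + 4, x + 4.

{M3}: invariant factors x^2.

Matrices are similar if and only if their invariant-factor lists agree; the partition into similarity classes is {M1, M4, M5}, {M2}, {M3}.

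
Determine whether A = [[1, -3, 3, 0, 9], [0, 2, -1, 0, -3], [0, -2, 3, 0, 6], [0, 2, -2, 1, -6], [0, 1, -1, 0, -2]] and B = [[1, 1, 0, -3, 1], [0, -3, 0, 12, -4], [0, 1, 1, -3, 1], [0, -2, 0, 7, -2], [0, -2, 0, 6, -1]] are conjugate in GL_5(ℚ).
Two matrices over a field are similar if and only if they have the same invariant factors.

Both A and B have characteristic polynomial (x - 1)^5 and minimal polynomial (x - 1)^2. Computing further, both have invariant factors x - 1, x - 1, x - 1, (x - 1)^2. Hence A and B are similar.

Yes.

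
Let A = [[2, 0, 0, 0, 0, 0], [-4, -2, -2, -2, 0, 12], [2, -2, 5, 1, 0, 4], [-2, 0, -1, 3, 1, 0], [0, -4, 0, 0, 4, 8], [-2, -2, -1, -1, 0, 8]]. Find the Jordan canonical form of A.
The characteristic polynomial is det(xI - A) = (x - 4)^4(x - 2)^2, so the eigenvalues are 2 (algebraic multiplicity 2), 4 (algebraic multiplicity 4).

For λ = 2: rank(A - 2I) = 4. The eigenspace has dimension 6 - 4 = 2, so there are 2 Jordan blocks; the rank sequence gives block sizes [1, 1].

For λ = 4: rank(A - 4I) = 4, rank((A - 4I)^2) = 3, rank((A - 4I)^3) = 2. The eigenspace has dimension 6 - 4 = 2, so there are 2 Jordan blocks; the rank sequence gives block sizes [3, 1].

Assembling the blocks gives the Jordan form J above.

J = [[2, 0, 0, 0, 0, 0], [0, 2, 0, 0, 0, 0], [0, 0, 4, 1, 0, 0], [0, 0, 0, 4, 1, 0], [0, 0, 0, 0, 4, 0], [0, 0, 0, 0, 0, 4]]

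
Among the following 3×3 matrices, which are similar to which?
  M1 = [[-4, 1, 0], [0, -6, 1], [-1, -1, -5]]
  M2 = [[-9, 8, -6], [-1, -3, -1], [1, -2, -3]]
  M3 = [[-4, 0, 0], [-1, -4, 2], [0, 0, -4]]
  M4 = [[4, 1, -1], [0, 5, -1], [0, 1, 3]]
Characteristic polynomials: χ_{M1} = (x + 5)^3, χ_{M2} = (x + 5)^3, χ_{M3} = (x + 4)^3, χ_{M4} = (x - 4)^3.

{M1, M2}: invariant factors (x + 5)^3.

{M3}: invariant factors x + 4, (x + 4)^2.

{M4}: invariant factors x - 4, (x - 4)^2.

Matrices are similar if and only if their invariant-factor lists agree; the partition into similarity classes is {M1, M2}, {M3}, {M4}.

3 classes: {M1, M2}, {M3}, {M4}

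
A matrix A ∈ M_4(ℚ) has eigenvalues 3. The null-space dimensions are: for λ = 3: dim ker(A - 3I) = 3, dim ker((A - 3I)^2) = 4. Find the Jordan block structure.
λ = 3: successive nullity increments [3, 1] count blocks of size ≥ k; block sizes are [2, 1, 1].

Jordan blocks: (3, 2), (3, 1), (3, 1)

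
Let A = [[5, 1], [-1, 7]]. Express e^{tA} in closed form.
e^{tA} = [[(1 - t)*e^{6*t}, t*e^{6*t}], [-t*e^{6*t}, (t + 1)*e^{6*t}]]

A has Jordan form J = [[6, 1], [0, 6]] with A = PJP^{-1}, so e^{tA} = P e^{tJ} P^{-1}.

For a Jordan block J_k(λ), e^{tJ_k(λ)} = e^{λt} · (I + tN + t^2 N^2/2! + ... + t^{k-1} N^{k-1}/(k-1)!) where N is the nilpotent superdiagonal part.

Assembling the blocks and conjugating back gives the entries of e^{tA} as shown above.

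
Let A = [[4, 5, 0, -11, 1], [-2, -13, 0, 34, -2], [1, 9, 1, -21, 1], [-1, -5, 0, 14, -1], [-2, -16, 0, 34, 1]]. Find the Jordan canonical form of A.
J = [[-3, 0, 0, 0, 0], [0, 1, 0, 0, 0], [0, 0, 3, 1, 0], [0, 0, 0, 3, 0], [0, 0, 0, 0, 3]]

The characteristic polynomial is det(xI - A) = (x - 3)^3(x - 1)(x + 3), so the eigenvalues are -3 (algebraic multiplicity 1), 1 (algebraic multiplicity 1), 3 (algebraic multiplicity 3).

For λ = -3: algebraic multiplicity 1 gives one 1×1 block.

For λ = 1: algebraic multiplicity 1 gives one 1×1 block.

For λ = 3: rank(A - 3I) = 3, rank((A - 3I)^2) = 2. The eigenspace has dimension 5 - 3 = 2, so there are 2 Jordan blocks; the rank sequence gives block sizes [2, 1].

Assembling the blocks gives the Jordan form J above.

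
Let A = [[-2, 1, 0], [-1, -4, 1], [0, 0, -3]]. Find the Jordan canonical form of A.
The characteristic polynomial is det(xI - A) = (x + 3)^3, so the eigenvalues are -3 (algebraic multiplicity 3).

For λ = -3: rank(A + 3I) = 2, rank((A + 3I)^2) = 1, rank((A + 3I)^3) = 0. The eigenspace has dimension 3 - 2 = 1, so there is 1 Jordan block; the rank sequence gives block sizes [3].

Assembling the blocks gives the Jordan form J above.

J = [[-3, 1, 0], [0, -3, 1], [0, 0, -3]]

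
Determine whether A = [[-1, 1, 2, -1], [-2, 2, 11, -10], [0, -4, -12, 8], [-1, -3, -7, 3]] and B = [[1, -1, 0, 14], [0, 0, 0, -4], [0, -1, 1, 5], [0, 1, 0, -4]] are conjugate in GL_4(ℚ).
trace(A) = -8 but trace(B) = -2. The trace is a similarity invariant, so A and B are not similar.

No.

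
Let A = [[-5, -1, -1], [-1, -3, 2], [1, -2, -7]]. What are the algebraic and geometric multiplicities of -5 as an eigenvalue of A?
algebraic multiplicity 3, geometric multiplicity 1

The characteristic polynomial is (x + 5)^3, so the factor x + 5 appears with exponent 3: the algebraic multiplicity is 3.

rank(A + 5I) = 2, so the eigenspace has dimension 3 - 2 = 1: the geometric multiplicity is 1.

Since 1 < 3, A is not diagonalizable.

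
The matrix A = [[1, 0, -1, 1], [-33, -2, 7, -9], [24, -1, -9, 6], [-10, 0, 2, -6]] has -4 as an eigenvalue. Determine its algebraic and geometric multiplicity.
The characteristic polynomial is (x + 4)^4, so the factor x + 4 appears with exponent 4: the algebraic multiplicity is 4.

rank(A + 4I) = 2, so the eigenspace has dimension 4 - 2 = 2: the geometric multiplicity is 2.

Since 2 < 4, A is not diagonalizable.

algebraic multiplicity 4, geometric multiplicity 2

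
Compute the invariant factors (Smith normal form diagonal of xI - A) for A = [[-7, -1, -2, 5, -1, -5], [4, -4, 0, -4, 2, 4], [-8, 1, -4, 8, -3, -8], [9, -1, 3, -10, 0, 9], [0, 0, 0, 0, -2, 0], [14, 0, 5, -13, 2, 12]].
The Jordan structure of A has elementary divisors (x + 4)^2, (x + 2)^3, (x + 1). Arranging the block sizes at each eigenvalue in decreasing order and taking row products gives the invariant factors.

Invariant factors (smallest first, each dividing the next): (x + 1)(x + 2)^3(x + 4)^2.

Check: the last factor (x + 1)(x + 2)^3(x + 4)^2 is the minimal polynomial, and the product (x + 1)(x + 2)^3(x + 4)^2 is the characteristic polynomial.

(x + 1)(x + 2)^3(x + 4)^2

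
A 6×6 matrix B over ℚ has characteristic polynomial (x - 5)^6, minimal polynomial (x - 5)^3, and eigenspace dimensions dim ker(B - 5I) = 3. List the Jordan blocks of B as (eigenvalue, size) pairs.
Jordan blocks: (5, 3), (5, 2), (5, 1)

λ = 5: algebraic multiplicity 6 (exponent in χ_B), largest block size 3 (exponent in m_B), 3 blocks (geometric multiplicity). These force block sizes [3, 2, 1].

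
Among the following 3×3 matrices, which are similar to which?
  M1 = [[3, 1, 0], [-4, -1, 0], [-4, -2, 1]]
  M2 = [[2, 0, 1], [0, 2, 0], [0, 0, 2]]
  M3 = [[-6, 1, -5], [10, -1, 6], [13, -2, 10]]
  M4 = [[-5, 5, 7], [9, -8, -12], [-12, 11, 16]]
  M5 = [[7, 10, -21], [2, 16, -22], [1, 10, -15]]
4 classes: {M1}, {M2}, {M3, M4}, {M5}

Characteristic polynomials: χ_{M1} = (x - 1)^3, χ_{M2} = (x - 2)^3, χ_{M3} = (x - 1)^3, χ_{M4} = (x - 1)^3, χ_{M5} = (x - 6)^2(x + 4).

{M1}: invariant factors x - 1, (x - 1)^2.

{M2}: invariant factors x - 2, (x - 2)^2.

{M3, M4}: invariant factors (x - 1)^3.

{M5}: invariant factors (x - 6)^2(x + 4).

Matrices are similar if and only if their invariant-factor lists agree; the partition into similarity classes is {M1}, {M2}, {M3, M4}, {M5}.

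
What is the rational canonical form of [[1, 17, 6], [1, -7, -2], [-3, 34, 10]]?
The invariant factors of A (the non-unit diagonal entries of the Smith normal form of xI - A over ℚ[x]) are (x - 4)(x^2 + 2), each dividing the next. The characteristic polynomial is their product, (x - 4)(x^2 + 2).

The rational canonical form is the block-diagonal matrix of companion matrices C(f_i):
R = [[0, 0, 8], [1, 0, -2], [0, 1, 4]].

Note the characteristic polynomial does not split into linear factors over ℚ, so A has no Jordan form over ℚ; the rational canonical form exists over any field.

R = [[0, 0, 8], [1, 0, -2], [0, 1, 4]]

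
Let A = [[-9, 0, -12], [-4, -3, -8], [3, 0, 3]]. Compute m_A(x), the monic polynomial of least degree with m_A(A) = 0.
m_A(x) = (x + 3)^2

The characteristic polynomial factors as (x + 3)^3. The minimal polynomial is ∏(x - λ)^{k_λ} where k_λ is the size of the largest Jordan block at λ.

For λ = -3: rank(A + 3I) = 1, and the largest Jordan block has size 2 (the smallest k with rank((A + 3I)^k) = rank((A + 3I)^(k+1))).

So m_A(x) = (x + 3)^2.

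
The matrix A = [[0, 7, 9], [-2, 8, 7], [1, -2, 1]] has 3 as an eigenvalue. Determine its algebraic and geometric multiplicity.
algebraic multiplicity 3, geometric multiplicity 1

The characteristic polynomial is (x - 3)^3, so the factor x - 3 appears with exponent 3: the algebraic multiplicity is 3.

rank(A - 3I) = 2, so the eigenspace has dimension 3 - 2 = 1: the geometric multiplicity is 1.

Since 1 < 3, A is not diagonalizable.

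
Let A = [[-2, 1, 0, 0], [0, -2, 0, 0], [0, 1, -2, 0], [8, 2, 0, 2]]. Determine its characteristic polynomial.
χ_A(x) = (x - 2)(x + 2)^3

xI - A = [[x + 2, -1, 0, 0], [0, x + 2, 0, 0], [0, -1, x + 2, 0], [-8, -2, 0, x - 2]].

Expanding det(xI - A) along the first row:
det(xI - A) = + (x + 2)·det([[x + 2, 0, 0], [-1, x + 2, 0], [-2, 0, x - 2]]) - (-1)·det([[0, 0, 0], [0, x + 2, 0], [-8, 0, x - 2]]) + (0)·det([[0, x + 2, 0], [0, -1, 0], [-8, -2, x - 2]]) - (0)·det([[0, x + 2, 0], [0, -1, x + 2], [-8, -2, 0]]).

Evaluating gives χ_A(x) = x^4 + 4x^3 - 16x - 16 = (x - 2)(x + 2)^3.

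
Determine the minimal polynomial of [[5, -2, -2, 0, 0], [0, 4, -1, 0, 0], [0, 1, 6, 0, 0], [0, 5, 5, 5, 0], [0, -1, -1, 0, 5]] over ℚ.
m_A(x) = (x - 5)^2

The characteristic polynomial factors as (x - 5)^5. The minimal polynomial is ∏(x - λ)^{k_λ} where k_λ is the size of the largest Jordan block at λ.

For λ = 5: rank(A - 5I) = 1, and the largest Jordan block has size 2 (the smallest k with rank((A - 5I)^k) = rank((A - 5I)^(k+1))).

So m_A(x) = (x - 5)^2.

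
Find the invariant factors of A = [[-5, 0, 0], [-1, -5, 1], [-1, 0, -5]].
(x + 5)^3

The Jordan structure of A has elementary divisors (x + 5)^3. Arranging the block sizes at each eigenvalue in decreasing order and taking row products gives the invariant factors.

Invariant factors (smallest first, each dividing the next): (x + 5)^3.

Check: the last factor (x + 5)^3 is the minimal polynomial, and the product (x + 5)^3 is the characteristic polynomial.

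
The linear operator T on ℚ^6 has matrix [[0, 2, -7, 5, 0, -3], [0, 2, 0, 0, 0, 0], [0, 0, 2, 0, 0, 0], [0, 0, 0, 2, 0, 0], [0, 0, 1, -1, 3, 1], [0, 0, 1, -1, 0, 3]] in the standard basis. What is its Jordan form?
The characteristic polynomial is det(xI - A) = x(x - 3)^2(x - 2)^3, so the eigenvalues are 0 (algebraic multiplicity 1), 2 (algebraic multiplicity 3), 3 (algebraic multiplicity 2).

For λ = 0: algebraic multiplicity 1 gives one 1×1 block.

For λ = 2: rank(A - 2I) = 3. The eigenspace has dimension 6 - 3 = 3, so there are 3 Jordan blocks; the rank sequence gives block sizes [1, 1, 1].

For λ = 3: rank(A - 3I) = 5, rank((A - 3I)^2) = 4. The eigenspace has dimension 6 - 5 = 1, so there is 1 Jordan block; the rank sequence gives block sizes [2].

Assembling the blocks gives the Jordan form J above.

J = [[0, 0, 0, 0, 0, 0], [0, 2, 0, 0, 0, 0], [0, 0, 2, 0, 0, 0], [0, 0, 0, 2, 0, 0], [0, 0, 0, 0, 3, 1], [0, 0, 0, 0, 0, 3]]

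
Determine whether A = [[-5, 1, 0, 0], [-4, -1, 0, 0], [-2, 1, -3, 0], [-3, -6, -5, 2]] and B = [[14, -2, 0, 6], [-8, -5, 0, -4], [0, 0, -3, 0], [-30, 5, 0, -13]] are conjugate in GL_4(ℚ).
Two matrices over a field are similar if and only if they have the same invariant factors.

Both A and B have characteristic polynomial (x - 2)(x + 3)^3 and minimal polynomial (x - 2)(x + 3)^2. Computing further, both have invariant factors x + 3, (x - 2)(x + 3)^2. Hence A and B are similar.

Yes.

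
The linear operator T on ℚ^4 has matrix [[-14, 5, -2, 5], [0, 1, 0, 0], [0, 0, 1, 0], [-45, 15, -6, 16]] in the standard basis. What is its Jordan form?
J = [[1, 1, 0, 0], [0, 1, 0, 0], [0, 0, 1, 0], [0, 0, 0, 1]]

The characteristic polynomial is det(xI - A) = (x - 1)^4, so the eigenvalues are 1 (algebraic multiplicity 4).

For λ = 1: rank(A - I) = 1, rank((A - I)^2) = 0. The eigenspace has dimension 4 - 1 = 3, so there are 3 Jordan blocks; the rank sequence gives block sizes [2, 1, 1].

Assembling the blocks gives the Jordan form J above.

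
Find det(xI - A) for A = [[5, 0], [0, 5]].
χ_A(x) = (x - 5)^2

xI - A = [[x - 5, 0], [0, x - 5]].

Expanding det(xI - A) along the first row:
det(xI - A) = + (x - 5)·det([[x - 5]]) - (0)·det([[0]]).

Evaluating gives χ_A(x) = x^2 - 10x + 25 = (x - 5)^2.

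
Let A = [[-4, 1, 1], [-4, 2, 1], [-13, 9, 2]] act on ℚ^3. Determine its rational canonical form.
R = [[0, 0, 5], [1, 0, 4], [0, 1, 0]]

The invariant factors of A (the non-unit diagonal entries of the Smith normal form of xI - A over ℚ[x]) are x^3 - 4x - 5, each dividing the next. The characteristic polynomial is their product, x^3 - 4x - 5.

The rational canonical form is the block-diagonal matrix of companion matrices C(f_i):
R = [[0, 0, 5], [1, 0, 4], [0, 1, 0]].

Note the characteristic polynomial does not split into linear factors over ℚ, so A has no Jordan form over ℚ; the rational canonical form exists over any field.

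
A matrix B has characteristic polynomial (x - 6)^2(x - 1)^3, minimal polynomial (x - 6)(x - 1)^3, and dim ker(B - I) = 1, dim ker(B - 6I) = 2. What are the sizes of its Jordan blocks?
λ = 1: algebraic multiplicity 3 (exponent in χ_B), largest block size 3 (exponent in m_B), 1 block (geometric multiplicity). This forces block sizes [3].
λ = 6: algebraic multiplicity 2 (exponent in χ_B), largest block size 1 (exponent in m_B), 2 blocks (geometric multiplicity). These force block sizes [1, 1].

Jordan blocks: (1, 3), (6, 1), (6, 1)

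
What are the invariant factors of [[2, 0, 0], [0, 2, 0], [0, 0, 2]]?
x - 2, x - 2, x - 2

The Jordan structure of A has elementary divisors (x - 2), (x - 2), (x - 2). Arranging the block sizes at each eigenvalue in decreasing order and taking row products gives the invariant factors.

Invariant factors (smallest first, each dividing the next): x - 2, x - 2, x - 2.

Check: the last factor x - 2 is the minimal polynomial, and the product (x - 2)^3 is the characteristic polynomial.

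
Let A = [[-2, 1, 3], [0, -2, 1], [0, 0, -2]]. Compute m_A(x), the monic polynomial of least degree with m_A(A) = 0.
The characteristic polynomial factors as (x + 2)^3. The minimal polynomial is ∏(x - λ)^{k_λ} where k_λ is the size of the largest Jordan block at λ.

For λ = -2: rank(A + 2I) = 2, and the largest Jordan block has size 3 (the smallest k with rank((A + 2I)^k) = rank((A + 2I)^(k+1))).

So m_A(x) = (x + 2)^3.

m_A(x) = (x + 2)^3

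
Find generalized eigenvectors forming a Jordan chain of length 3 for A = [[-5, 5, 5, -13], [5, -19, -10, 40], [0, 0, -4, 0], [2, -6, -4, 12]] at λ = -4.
v_1 = [[0, 8, 0, 3]]^T, v_2 = [[1, 0, 0, 0]]^T, v_3 = [[-1, 5, 0, 2]]^T

We seek v_1 ∈ ker((A + 4I)^3) \ ker((A + 4I)^2), then set v_{i+1} = (A + 4I) v_i.

One such chain is v_1 = [[0, 8, 0, 3]]^T, v_2 = [[1, 0, 0, 0]]^T, v_3 = [[-1, 5, 0, 2]]^T. Check: (A + 4I) v_3 = [[0, 0, 0, 0]]^T = 0.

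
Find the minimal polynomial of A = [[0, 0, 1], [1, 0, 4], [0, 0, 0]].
m_A(x) = x^3

The characteristic polynomial factors as x^3. The minimal polynomial is ∏(x - λ)^{k_λ} where k_λ is the size of the largest Jordan block at λ.

For λ = 0: rank(A) = 2, and the largest Jordan block has size 3 (the smallest k with rank(A^k) = rank(A^(k+1))).

So m_A(x) = x^3.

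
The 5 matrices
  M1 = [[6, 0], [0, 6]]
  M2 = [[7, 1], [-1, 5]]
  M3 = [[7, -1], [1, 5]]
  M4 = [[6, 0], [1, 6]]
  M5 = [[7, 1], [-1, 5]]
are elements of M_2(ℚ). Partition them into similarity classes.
2 classes: {M1}, {M2, M3, M4, M5}

Characteristic polynomials: χ_{M1} = (x - 6)^2, χ_{M2} = (x - 6)^2, χ_{M3} = (x - 6)^2, χ_{M4} = (x - 6)^2, χ_{M5} = (x - 6)^2.

{M1}: invariant factors x - 6, x - 6.

{M2, M3, M4, M5}: invariant factors (x - 6)^2.

Matrices are similar if and only if their invariant-factor lists agree; the partition into similarity classes is {M1}, {M2, M3, M4, M5}.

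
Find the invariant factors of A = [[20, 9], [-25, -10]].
The Jordan structure of A has elementary divisors (x - 5)^2. Arranging the block sizes at each eigenvalue in decreasing order and taking row products gives the invariant factors.

Invariant factors (smallest first, each dividing the next): (x - 5)^2.

Check: the last factor (x - 5)^2 is the minimal polynomial, and the product (x - 5)^2 is the characteristic polynomial.

(x - 5)^2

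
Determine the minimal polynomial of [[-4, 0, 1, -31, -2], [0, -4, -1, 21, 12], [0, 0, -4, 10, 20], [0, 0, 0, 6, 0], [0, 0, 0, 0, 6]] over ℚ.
m_A(x) = (x - 6)(x + 4)^2

The characteristic polynomial factors as (x - 6)^2(x + 4)^3. The minimal polynomial is ∏(x - λ)^{k_λ} where k_λ is the size of the largest Jordan block at λ.

For λ = -4: rank(A + 4I) = 3, and the largest Jordan block has size 2 (the smallest k with rank((A + 4I)^k) = rank((A + 4I)^(k+1))).
For λ = 6: rank(A - 6I) = 3, and the largest Jordan block has size 1 (the smallest k with rank((A - 6I)^k) = rank((A - 6I)^(k+1))).

So m_A(x) = (x - 6)(x + 4)^2.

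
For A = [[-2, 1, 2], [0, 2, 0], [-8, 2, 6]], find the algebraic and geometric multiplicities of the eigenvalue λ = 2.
algebraic multiplicity 3, geometric multiplicity 2

The characteristic polynomial is (x - 2)^3, so the factor x - 2 appears with exponent 3: the algebraic multiplicity is 3.

rank(A - 2I) = 1, so the eigenspace has dimension 3 - 1 = 2: the geometric multiplicity is 2.

Since 2 < 3, A is not diagonalizable.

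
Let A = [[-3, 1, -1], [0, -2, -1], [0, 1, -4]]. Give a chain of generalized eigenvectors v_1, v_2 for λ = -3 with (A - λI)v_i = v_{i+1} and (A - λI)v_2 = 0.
We seek v_1 ∈ ker((A + 3I)^2) \ ker(A + 3I), then set v_{i+1} = (A + 3I) v_i.

One such chain is v_1 = [[0, 1, 0]]^T, v_2 = [[1, 1, 1]]^T. Check: (A + 3I) v_2 = [[0, 0, 0]]^T = 0.

v_1 = [[0, 1, 0]]^T, v_2 = [[1, 1, 1]]^T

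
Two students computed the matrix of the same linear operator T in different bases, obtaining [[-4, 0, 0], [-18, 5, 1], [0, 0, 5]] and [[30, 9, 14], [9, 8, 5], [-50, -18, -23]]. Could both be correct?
No.

trace(A) = 6 but trace(B) = 15. The trace is a similarity invariant, so A and B are not similar.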